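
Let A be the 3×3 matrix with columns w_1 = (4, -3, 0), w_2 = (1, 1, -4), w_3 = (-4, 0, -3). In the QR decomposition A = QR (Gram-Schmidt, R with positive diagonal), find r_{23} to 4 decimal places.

r_{23} = 2.0387

w_1 = (4, -3, 0); ‖w_1‖ = 5.0000, so e_1 = (0.8000, -0.6000, 0.0000).
e_1·w_2 = 0.8000·1 + (-0.6000)·1 + 0.0000·(-4) = 0.2000.
u_2 = w_2 − 0.2000·e_1 = (0.8400, 1.1200, -4.0000).
‖u_2‖ = 4.2379, so e_2 = (0.1982, 0.2643, -0.9439).
r_{23} = e_2·w_3 = 2.0387.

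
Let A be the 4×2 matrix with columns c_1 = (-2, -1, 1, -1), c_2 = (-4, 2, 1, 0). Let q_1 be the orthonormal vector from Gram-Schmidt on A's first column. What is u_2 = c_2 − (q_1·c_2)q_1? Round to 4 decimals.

q_1 = c_1/‖c_1‖ = (-2, -1, 1, -1)/2.6458 = (-0.7559, -0.3780, 0.3780, -0.3780).
r_{12} = q_1·c_2 = 2.6458.
u_2 = c_2 − 2.6458·q_1 = (-2.0000, 3.0000, 0.0000, 1.0000).

u_2 = (-2.0000, 3.0000, 0.0000, 1.0000)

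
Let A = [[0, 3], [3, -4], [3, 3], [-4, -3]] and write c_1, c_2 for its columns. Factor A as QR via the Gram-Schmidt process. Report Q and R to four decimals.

Q = [[0.0000, 0.4707], [0.5145, -0.7522], [0.5145, 0.3461], [-0.6860, -0.3046]], R = [[5.8310, 1.5435], [0.0000, 6.3732]]

c_1 = (0, 3, 3, -4); ‖c_1‖ = 5.8310, so q_1 = (0.0000, 0.5145, 0.5145, -0.6860).
q_1·c_2 = 0.0000·3 + 0.5145·(-4) + 0.5145·3 + (-0.6860)·(-3) = 1.5435.
u_2 = c_2 − 1.5435·q_1 = (3.0000, -4.7941, 2.2059, -1.9412).
‖u_2‖ = 6.3732, so q_2 = (0.4707, -0.7522, 0.3461, -0.3046).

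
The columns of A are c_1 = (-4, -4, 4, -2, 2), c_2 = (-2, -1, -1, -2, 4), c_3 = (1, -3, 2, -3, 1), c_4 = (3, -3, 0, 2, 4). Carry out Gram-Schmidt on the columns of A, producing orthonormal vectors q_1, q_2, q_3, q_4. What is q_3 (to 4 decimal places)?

q_1 = c_1/‖c_1‖ = (-4, -4, 4, -2, 2)/7.4833 = (-0.5345, -0.5345, 0.5345, -0.2673, 0.2673).
r_{12} = q_1·c_2 = 2.6726.
u_2 = c_2 − 2.6726·q_1 = (-0.5714, 0.4286, -2.4286, -1.2857, 3.2857).
‖u_2‖ = 4.3425, so q_2 = (-0.1316, 0.0987, -0.5593, -0.2961, 0.7566).
r_{13} = q_1·c_3 = 3.2071; r_{23} = q_2·c_3 = 0.0987.
u_3 = c_3 − 3.2071·q_1 − 0.0987·q_2 = (2.7273, -1.2955, 0.3409, -2.1136, 0.0682).
‖u_3‖ = 3.7020, so q_3 = (0.7367, -0.3499, 0.0921, -0.5709, 0.0184).

q_3 = (0.7367, -0.3499, 0.0921, -0.5709, 0.0184)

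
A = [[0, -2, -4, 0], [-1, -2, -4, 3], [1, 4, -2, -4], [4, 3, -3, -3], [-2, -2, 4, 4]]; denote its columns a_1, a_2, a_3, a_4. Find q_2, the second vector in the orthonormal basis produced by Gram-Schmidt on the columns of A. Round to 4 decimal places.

q_2 = (-0.5164, -0.2582, 0.7746, -0.2582, 0.0000)

a_1 = (0, -1, 1, 4, -2); ‖a_1‖ = 4.6904, so q_1 = (0.0000, -0.2132, 0.2132, 0.8528, -0.4264).
q_1·a_2 = 0.0000·(-2) + (-0.2132)·(-2) + 0.2132·4 + 0.8528·3 + (-0.4264)·(-2) = 4.6904.
u_2 = a_2 − 4.6904·q_1 = (-2.0000, -1.0000, 3.0000, -1.0000, 0.0000).
‖u_2‖ = 3.8730, so q_2 = (-0.5164, -0.2582, 0.7746, -0.2582, 0.0000).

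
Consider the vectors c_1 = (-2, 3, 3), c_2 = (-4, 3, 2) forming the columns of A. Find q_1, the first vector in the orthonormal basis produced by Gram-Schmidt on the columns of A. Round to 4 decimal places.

q_1 = (-0.4264, 0.6396, 0.6396)

c_1 = (-2, 3, 3); ‖c_1‖ = 4.6904, so q_1 = (-0.4264, 0.6396, 0.6396).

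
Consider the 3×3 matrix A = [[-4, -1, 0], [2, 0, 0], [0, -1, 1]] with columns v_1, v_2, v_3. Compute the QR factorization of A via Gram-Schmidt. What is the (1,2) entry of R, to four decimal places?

e_1 = v_1/‖v_1‖ = (-4, 2, 0)/4.4721 = (-0.8944, 0.4472, 0.0000).
r_{12} = e_1·v_2 = 0.8944.

r_{12} = 0.8944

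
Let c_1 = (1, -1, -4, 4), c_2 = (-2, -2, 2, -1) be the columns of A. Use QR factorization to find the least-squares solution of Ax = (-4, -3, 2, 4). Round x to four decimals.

q_1 = c_1/‖c_1‖ = (1, -1, -4, 4)/5.8310 = (0.1715, -0.1715, -0.6860, 0.6860).
r_{12} = q_1·c_2 = -2.0580.
u_2 = c_2 + 2.0580·q_1 = (-1.6471, -2.3529, 0.5882, 0.4118).
‖u_2‖ = 2.9605, so q_2 = (-0.5563, -0.7948, 0.1987, 0.1391).
Qᵀb = (1.2005, 5.5634).
Back-substitute: x_2 = 5.5634/2.9605 = 1.8792.
x_1 = (1.2005 + 2.0580·1.8792)/5.8310 = 0.8691.

x = (0.8691, 1.8792)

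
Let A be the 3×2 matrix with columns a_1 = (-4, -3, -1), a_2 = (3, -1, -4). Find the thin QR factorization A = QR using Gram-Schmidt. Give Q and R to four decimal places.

Q = [[-0.7845, 0.4458], [-0.5883, -0.3151], [-0.1961, -0.8378]], R = [[5.0990, -0.9806], [0.0000, 5.0038]]

a_1 = (-4, -3, -1); ‖a_1‖ = 5.0990, so e_1 = (-0.7845, -0.5883, -0.1961).
e_1·a_2 = (-0.7845)·3 + (-0.5883)·(-1) + (-0.1961)·(-4) = -0.9806.
u_2 = a_2 + 0.9806·e_1 = (2.2308, -1.5769, -4.1923).
‖u_2‖ = 5.0038, so e_2 = (0.4458, -0.3151, -0.8378).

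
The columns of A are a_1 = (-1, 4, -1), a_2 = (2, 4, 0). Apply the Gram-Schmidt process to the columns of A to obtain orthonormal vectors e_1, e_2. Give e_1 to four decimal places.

e_1 = a_1/‖a_1‖ = (-1, 4, -1)/4.2426 = (-0.2357, 0.9428, -0.2357).

e_1 = (-0.2357, 0.9428, -0.2357)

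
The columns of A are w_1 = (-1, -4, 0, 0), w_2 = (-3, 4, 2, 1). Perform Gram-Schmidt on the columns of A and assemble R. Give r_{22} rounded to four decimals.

e_1 = w_1/‖w_1‖ = (-1, -4, 0, 0)/4.1231 = (-0.2425, -0.9701, 0.0000, 0.0000).
r_{12} = e_1·w_2 = -3.1530.
u_2 = w_2 + 3.1530·e_1 = (-3.7647, 0.9412, 2.0000, 1.0000).
r_{22} = ‖u_2‖ = 4.4787.

r_{22} = 4.4787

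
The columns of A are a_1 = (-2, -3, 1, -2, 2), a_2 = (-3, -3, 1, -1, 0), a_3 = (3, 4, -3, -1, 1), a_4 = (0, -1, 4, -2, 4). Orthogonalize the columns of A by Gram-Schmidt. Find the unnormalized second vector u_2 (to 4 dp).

u_2 = (-1.3636, -0.5455, 0.1818, 0.6364, -1.6364)

a_1 = (-2, -3, 1, -2, 2); ‖a_1‖ = 4.6904, so q_1 = (-0.4264, -0.6396, 0.2132, -0.4264, 0.4264).
q_1·a_2 = (-0.4264)·(-3) + (-0.6396)·(-3) + 0.2132·1 + (-0.4264)·(-1) + 0.4264·0 = 3.8376.
u_2 = a_2 − 3.8376·q_1 = (-1.3636, -0.5455, 0.1818, 0.6364, -1.6364).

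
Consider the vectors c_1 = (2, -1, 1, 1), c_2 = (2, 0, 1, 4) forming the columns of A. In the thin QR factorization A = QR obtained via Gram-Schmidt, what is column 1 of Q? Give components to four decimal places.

e_1 = c_1/‖c_1‖ = (2, -1, 1, 1)/2.6458 = (0.7559, -0.3780, 0.3780, 0.3780).

e_1 = (0.7559, -0.3780, 0.3780, 0.3780)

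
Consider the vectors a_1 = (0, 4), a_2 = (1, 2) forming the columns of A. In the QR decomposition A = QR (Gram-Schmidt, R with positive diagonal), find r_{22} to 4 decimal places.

r_{22} = 1.0000

q_1 = a_1/‖a_1‖ = (0, 4)/4.0000 = (0.0000, 1.0000).
r_{12} = q_1·a_2 = 2.0000.
u_2 = a_2 − 2.0000·q_1 = (1.0000, 0.0000).
r_{22} = ‖u_2‖ = 1.0000.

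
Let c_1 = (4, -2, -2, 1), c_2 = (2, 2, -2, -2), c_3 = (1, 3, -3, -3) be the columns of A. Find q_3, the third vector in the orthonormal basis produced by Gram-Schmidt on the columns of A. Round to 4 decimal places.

c_1 = (4, -2, -2, 1); ‖c_1‖ = 5.0000, so q_1 = (0.8000, -0.4000, -0.4000, 0.2000).
q_1·c_2 = 0.8000·2 + (-0.4000)·2 + (-0.4000)·(-2) + 0.2000·(-2) = 1.2000.
u_2 = c_2 − 1.2000·q_1 = (1.0400, 2.4800, -1.5200, -2.2400).
‖u_2‖ = 3.8158, so q_2 = (0.2726, 0.6499, -0.3983, -0.5870).
q_1·c_3 = 0.8000·1 + (-0.4000)·3 + (-0.4000)·(-3) + 0.2000·(-3) = 0.2000; q_2·c_3 = 0.2726·1 + 0.6499·3 + (-0.3983)·(-3) + (-0.5870)·(-3) = 5.1785.
u_3 = c_3 − 0.2000·q_1 − 5.1785·q_2 = (-0.5714, -0.2857, -0.8571, 0.0000).
‖u_3‖ = 1.0690, so q_3 = (-0.5345, -0.2673, -0.8018, 0.0000).

q_3 = (-0.5345, -0.2673, -0.8018, 0.0000)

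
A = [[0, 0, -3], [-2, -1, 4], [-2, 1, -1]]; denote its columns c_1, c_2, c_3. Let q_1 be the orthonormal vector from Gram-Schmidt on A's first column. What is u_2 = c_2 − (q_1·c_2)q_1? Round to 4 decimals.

u_2 = (0.0000, -1.0000, 1.0000)

c_1 = (0, -2, -2); ‖c_1‖ = 2.8284, so q_1 = (0.0000, -0.7071, -0.7071).
q_1·c_2 = 0.0000·0 + (-0.7071)·(-1) + (-0.7071)·1 = 0.0000.
u_2 = c_2 + 0.0000·q_1 = (0.0000, -1.0000, 1.0000).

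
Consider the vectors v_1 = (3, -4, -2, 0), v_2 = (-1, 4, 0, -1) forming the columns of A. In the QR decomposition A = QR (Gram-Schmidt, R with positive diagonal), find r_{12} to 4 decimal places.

e_1 = v_1/‖v_1‖ = (3, -4, -2, 0)/5.3852 = (0.5571, -0.7428, -0.3714, 0.0000).
r_{12} = e_1·v_2 = -3.5282.

r_{12} = -3.5282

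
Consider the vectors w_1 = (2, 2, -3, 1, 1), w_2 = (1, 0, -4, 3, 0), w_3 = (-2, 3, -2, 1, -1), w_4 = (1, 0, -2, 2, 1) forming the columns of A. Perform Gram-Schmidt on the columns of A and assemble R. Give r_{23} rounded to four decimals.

w_1 = (2, 2, -3, 1, 1); ‖w_1‖ = 4.3589, so e_1 = (0.4588, 0.4588, -0.6882, 0.2294, 0.2294).
e_1·w_2 = 0.4588·1 + 0.4588·0 + (-0.6882)·(-4) + 0.2294·3 + 0.2294·0 = 3.9001.
u_2 = w_2 − 3.9001·e_1 = (-0.7895, -1.7895, -1.3158, 2.1053, -0.8947).
‖u_2‖ = 3.2847, so e_2 = (-0.2403, -0.5448, -0.4006, 0.6409, -0.2724).
r_{23} = e_2·w_3 = 0.5608.

r_{23} = 0.5608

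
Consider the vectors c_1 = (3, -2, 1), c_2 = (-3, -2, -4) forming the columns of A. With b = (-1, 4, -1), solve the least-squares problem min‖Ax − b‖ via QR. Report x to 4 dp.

x = (-1.0985, -0.3754)

e_1 = c_1/‖c_1‖ = (3, -2, 1)/3.7417 = (0.8018, -0.5345, 0.2673).
r_{12} = e_1·c_2 = -2.4054.
u_2 = c_2 + 2.4054·e_1 = (-1.0714, -3.2857, -3.3571).
‖u_2‖ = 4.8181, so e_2 = (-0.2224, -0.6819, -0.6968).
Qᵀb = (-3.2071, -1.8086).
Back-substitute: x_2 = -1.8086/4.8181 = -0.3754.
x_1 = (-3.2071 + 2.4054·(-0.3754))/3.7417 = -1.0985.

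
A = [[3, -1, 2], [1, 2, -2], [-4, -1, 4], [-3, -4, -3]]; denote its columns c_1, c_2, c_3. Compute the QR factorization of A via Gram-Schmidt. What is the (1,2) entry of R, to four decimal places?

c_1 = (3, 1, -4, -3); ‖c_1‖ = 5.9161, so q_1 = (0.5071, 0.1690, -0.6761, -0.5071).
r_{12} = q_1·c_2 = 2.5355.

r_{12} = 2.5355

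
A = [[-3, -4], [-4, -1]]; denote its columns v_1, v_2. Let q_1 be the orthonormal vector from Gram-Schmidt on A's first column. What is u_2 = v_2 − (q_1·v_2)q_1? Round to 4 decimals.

q_1 = v_1/‖v_1‖ = (-3, -4)/5.0000 = (-0.6000, -0.8000).
r_{12} = q_1·v_2 = 3.2000.
u_2 = v_2 − 3.2000·q_1 = (-2.0800, 1.5600).

u_2 = (-2.0800, 1.5600)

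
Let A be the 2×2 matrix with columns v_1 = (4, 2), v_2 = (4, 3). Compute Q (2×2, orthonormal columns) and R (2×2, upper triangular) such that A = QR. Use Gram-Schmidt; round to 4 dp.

q_1 = v_1/‖v_1‖ = (4, 2)/4.4721 = (0.8944, 0.4472).
r_{12} = q_1·v_2 = 4.9193.
u_2 = v_2 − 4.9193·q_1 = (-0.4000, 0.8000).
‖u_2‖ = 0.8944, so q_2 = (-0.4472, 0.8944).

Q = [[0.8944, -0.4472], [0.4472, 0.8944]], R = [[4.4721, 4.9193], [0.0000, 0.8944]]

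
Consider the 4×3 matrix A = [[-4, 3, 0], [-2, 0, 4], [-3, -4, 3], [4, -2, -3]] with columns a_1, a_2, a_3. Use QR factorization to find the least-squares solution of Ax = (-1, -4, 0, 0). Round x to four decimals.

a_1 = (-4, -2, -3, 4); ‖a_1‖ = 6.7082, so q_1 = (-0.5963, -0.2981, -0.4472, 0.5963).
q_1·a_2 = (-0.5963)·3 + (-0.2981)·0 + (-0.4472)·(-4) + 0.5963·(-2) = -1.1926.
u_2 = a_2 + 1.1926·q_1 = (2.2889, -0.3556, -4.5333, -1.2889).
‖u_2‖ = 5.2515, so q_2 = (0.4359, -0.0677, -0.8633, -0.2454).
q_1·a_3 = (-0.5963)·0 + (-0.2981)·4 + (-0.4472)·3 + 0.5963·(-3) = -4.3231; q_2·a_3 = 0.4359·0 + (-0.0677)·4 + (-0.8633)·3 + (-0.2454)·(-3) = -2.1243.
u_3 = a_3 + 4.3231·q_1 + 2.1243·q_2 = (-1.6519, 2.5673, -0.7671, -0.9436).
‖u_3‖ = 3.2861, so q_3 = (-0.5027, 0.7813, -0.2334, -0.2871).
Qᵀb = (1.7889, -0.1650, -2.6223).
Back-substitute: x_3 = -2.6223/3.2861 = -0.7980.
x_2 = (-0.1650 + 2.1243·(-0.7980))/5.2515 = -0.3542.
x_1 = (1.7889 + 1.1926·(-0.3542) + 4.3231·(-0.7980))/6.7082 = -0.3106.

x = (-0.3106, -0.3542, -0.7980)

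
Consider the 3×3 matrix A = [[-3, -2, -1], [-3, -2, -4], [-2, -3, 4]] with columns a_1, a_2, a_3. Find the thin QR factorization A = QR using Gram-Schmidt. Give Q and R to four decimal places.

Q = [[-0.6396, 0.3015, 0.7071], [-0.6396, 0.3015, -0.7071], [-0.4264, -0.9045, 0.0000]], R = [[4.6904, 3.8376, 1.4924], [0.0000, 1.5076, -5.1257], [0.0000, 0.0000, 2.1213]]

a_1 = (-3, -3, -2); ‖a_1‖ = 4.6904, so e_1 = (-0.6396, -0.6396, -0.4264).
e_1·a_2 = (-0.6396)·(-2) + (-0.6396)·(-2) + (-0.4264)·(-3) = 3.8376.
u_2 = a_2 − 3.8376·e_1 = (0.4545, 0.4545, -1.3636).
‖u_2‖ = 1.5076, so e_2 = (0.3015, 0.3015, -0.9045).
e_1·a_3 = (-0.6396)·(-1) + (-0.6396)·(-4) + (-0.4264)·4 = 1.4924; e_2·a_3 = 0.3015·(-1) + 0.3015·(-4) + (-0.9045)·4 = -5.1257.
u_3 = a_3 − 1.4924·e_1 + 5.1257·e_2 = (1.5000, -1.5000, 0.0000).
‖u_3‖ = 2.1213, so e_3 = (0.7071, -0.7071, 0.0000).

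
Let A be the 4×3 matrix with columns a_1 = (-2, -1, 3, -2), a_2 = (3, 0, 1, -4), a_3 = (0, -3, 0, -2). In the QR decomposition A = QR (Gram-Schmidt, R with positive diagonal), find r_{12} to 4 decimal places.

r_{12} = 1.1785

a_1 = (-2, -1, 3, -2); ‖a_1‖ = 4.2426, so q_1 = (-0.4714, -0.2357, 0.7071, -0.4714).
r_{12} = q_1·a_2 = 1.1785.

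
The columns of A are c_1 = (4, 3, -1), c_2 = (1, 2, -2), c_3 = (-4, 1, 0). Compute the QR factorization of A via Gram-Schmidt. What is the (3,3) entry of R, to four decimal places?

c_1 = (4, 3, -1); ‖c_1‖ = 5.0990, so q_1 = (0.7845, 0.5883, -0.1961).
q_1·c_2 = 0.7845·1 + 0.5883·2 + (-0.1961)·(-2) = 2.3534.
u_2 = c_2 − 2.3534·q_1 = (-0.8462, 0.6154, -1.5385).
‖u_2‖ = 1.8605, so q_2 = (-0.4548, 0.3308, -0.8269).
q_1·c_3 = 0.7845·(-4) + 0.5883·1 + (-0.1961)·0 = -2.5495; q_2·c_3 = (-0.4548)·(-4) + 0.3308·1 + (-0.8269)·0 = 2.1499.
u_3 = c_3 + 2.5495·q_1 − 2.1499·q_2 = (-1.0222, 1.7889, 1.2778).
r_{33} = ‖u_3‖ = 2.4244.

r_{33} = 2.4244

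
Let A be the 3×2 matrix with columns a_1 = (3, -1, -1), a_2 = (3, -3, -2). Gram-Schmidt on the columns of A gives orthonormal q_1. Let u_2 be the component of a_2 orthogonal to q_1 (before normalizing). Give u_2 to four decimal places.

q_1 = a_1/‖a_1‖ = (3, -1, -1)/3.3166 = (0.9045, -0.3015, -0.3015).
r_{12} = q_1·a_2 = 4.2212.
u_2 = a_2 − 4.2212·q_1 = (-0.8182, -1.7273, -0.7273).

u_2 = (-0.8182, -1.7273, -0.7273)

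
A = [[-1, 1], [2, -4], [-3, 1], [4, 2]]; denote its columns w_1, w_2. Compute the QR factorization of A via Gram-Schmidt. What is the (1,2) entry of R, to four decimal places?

w_1 = (-1, 2, -3, 4); ‖w_1‖ = 5.4772, so q_1 = (-0.1826, 0.3651, -0.5477, 0.7303).
r_{12} = q_1·w_2 = -0.7303.

r_{12} = -0.7303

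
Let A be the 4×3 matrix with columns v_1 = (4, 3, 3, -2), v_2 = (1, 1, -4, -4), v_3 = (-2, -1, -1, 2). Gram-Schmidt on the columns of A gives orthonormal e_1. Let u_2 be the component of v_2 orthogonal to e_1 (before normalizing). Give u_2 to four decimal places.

u_2 = (0.6842, 0.7632, -4.2368, -3.8421)

e_1 = v_1/‖v_1‖ = (4, 3, 3, -2)/6.1644 = (0.6489, 0.4867, 0.4867, -0.3244).
r_{12} = e_1·v_2 = 0.4867.
u_2 = v_2 − 0.4867·e_1 = (0.6842, 0.7632, -4.2368, -3.8421).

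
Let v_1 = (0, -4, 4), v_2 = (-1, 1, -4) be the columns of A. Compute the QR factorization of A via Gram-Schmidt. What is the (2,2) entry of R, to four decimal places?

r_{22} = 2.3452

q_1 = v_1/‖v_1‖ = (0, -4, 4)/5.6569 = (0.0000, -0.7071, 0.7071).
r_{12} = q_1·v_2 = -3.5355.
u_2 = v_2 + 3.5355·q_1 = (-1.0000, -1.5000, -1.5000).
r_{22} = ‖u_2‖ = 2.3452.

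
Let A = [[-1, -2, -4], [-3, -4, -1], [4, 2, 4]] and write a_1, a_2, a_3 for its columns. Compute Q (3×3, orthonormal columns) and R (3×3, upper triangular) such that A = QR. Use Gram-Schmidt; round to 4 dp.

Q = [[-0.1961, -0.4972, -0.8452], [-0.5883, -0.6298, 0.5071], [0.7845, -0.5967, 0.1690]], R = [[5.0990, 4.3146, 4.5107], [0.0000, 2.3205, 0.2320], [0.0000, 0.0000, 3.5496]]

e_1 = a_1/‖a_1‖ = (-1, -3, 4)/5.0990 = (-0.1961, -0.5883, 0.7845).
r_{12} = e_1·a_2 = 4.3146.
u_2 = a_2 − 4.3146·e_1 = (-1.1538, -1.4615, -1.3846).
‖u_2‖ = 2.3205, so e_2 = (-0.4972, -0.6298, -0.5967).
r_{13} = e_1·a_3 = 4.5107; r_{23} = e_2·a_3 = 0.2320.
u_3 = a_3 − 4.5107·e_1 − 0.2320·e_2 = (-3.0000, 1.8000, 0.6000).
‖u_3‖ = 3.5496, so e_3 = (-0.8452, 0.5071, 0.1690).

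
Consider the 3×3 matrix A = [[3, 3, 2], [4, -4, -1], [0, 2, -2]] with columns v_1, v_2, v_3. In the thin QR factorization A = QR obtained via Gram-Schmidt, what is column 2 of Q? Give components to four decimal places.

v_1 = (3, 4, 0); ‖v_1‖ = 5.0000, so e_1 = (0.6000, 0.8000, 0.0000).
e_1·v_2 = 0.6000·3 + 0.8000·(-4) + 0.0000·2 = -1.4000.
u_2 = v_2 + 1.4000·e_1 = (3.8400, -2.8800, 2.0000).
‖u_2‖ = 5.2000, so e_2 = (0.7385, -0.5538, 0.3846).

e_2 = (0.7385, -0.5538, 0.3846)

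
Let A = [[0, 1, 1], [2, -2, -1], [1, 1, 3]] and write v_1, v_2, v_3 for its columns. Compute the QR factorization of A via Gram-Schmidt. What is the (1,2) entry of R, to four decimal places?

v_1 = (0, 2, 1); ‖v_1‖ = 2.2361, so q_1 = (0.0000, 0.8944, 0.4472).
r_{12} = q_1·v_2 = -1.3416.

r_{12} = -1.3416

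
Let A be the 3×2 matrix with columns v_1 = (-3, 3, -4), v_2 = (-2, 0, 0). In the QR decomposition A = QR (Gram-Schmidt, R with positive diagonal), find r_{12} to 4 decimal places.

r_{12} = 1.0290

v_1 = (-3, 3, -4); ‖v_1‖ = 5.8310, so e_1 = (-0.5145, 0.5145, -0.6860).
r_{12} = e_1·v_2 = 1.0290.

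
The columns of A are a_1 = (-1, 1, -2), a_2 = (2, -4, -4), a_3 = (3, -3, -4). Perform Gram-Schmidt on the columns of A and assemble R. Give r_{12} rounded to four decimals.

r_{12} = 0.8165

q_1 = a_1/‖a_1‖ = (-1, 1, -2)/2.4495 = (-0.4082, 0.4082, -0.8165).
r_{12} = q_1·a_2 = 0.8165.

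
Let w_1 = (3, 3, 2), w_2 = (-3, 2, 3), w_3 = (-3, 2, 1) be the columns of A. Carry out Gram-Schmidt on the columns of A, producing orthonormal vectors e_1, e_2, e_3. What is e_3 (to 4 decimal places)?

w_1 = (3, 3, 2); ‖w_1‖ = 4.6904, so e_1 = (0.6396, 0.6396, 0.4264).
e_1·w_2 = 0.6396·(-3) + 0.6396·2 + 0.4264·3 = 0.6396.
u_2 = w_2 − 0.6396·e_1 = (-3.4091, 1.5909, 2.7273).
‖u_2‖ = 4.6466, so e_2 = (-0.7337, 0.3424, 0.5869).
e_1·w_3 = 0.6396·(-3) + 0.6396·2 + 0.4264·1 = -0.2132; e_2·w_3 = (-0.7337)·(-3) + 0.3424·2 + 0.5869·1 = 3.4727.
u_3 = w_3 + 0.2132·e_1 − 3.4727·e_2 = (-0.3158, 0.9474, -0.9474).
‖u_3‖ = 1.3765, so e_3 = (-0.2294, 0.6882, -0.6882).

e_3 = (-0.2294, 0.6882, -0.6882)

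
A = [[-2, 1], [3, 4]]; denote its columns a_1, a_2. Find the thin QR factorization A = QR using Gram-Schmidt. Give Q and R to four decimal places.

e_1 = a_1/‖a_1‖ = (-2, 3)/3.6056 = (-0.5547, 0.8321).
r_{12} = e_1·a_2 = 2.7735.
u_2 = a_2 − 2.7735·e_1 = (2.5385, 1.6923).
‖u_2‖ = 3.0509, so e_2 = (0.8321, 0.5547).

Q = [[-0.5547, 0.8321], [0.8321, 0.5547]], R = [[3.6056, 2.7735], [0.0000, 3.0509]]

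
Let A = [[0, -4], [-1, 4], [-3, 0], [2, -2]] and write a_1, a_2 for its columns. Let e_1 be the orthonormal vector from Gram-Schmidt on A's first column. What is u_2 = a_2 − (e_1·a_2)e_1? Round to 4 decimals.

a_1 = (0, -1, -3, 2); ‖a_1‖ = 3.7417, so e_1 = (0.0000, -0.2673, -0.8018, 0.5345).
e_1·a_2 = 0.0000·(-4) + (-0.2673)·4 + (-0.8018)·0 + 0.5345·(-2) = -2.1381.
u_2 = a_2 + 2.1381·e_1 = (-4.0000, 3.4286, -1.7143, -0.8571).

u_2 = (-4.0000, 3.4286, -1.7143, -0.8571)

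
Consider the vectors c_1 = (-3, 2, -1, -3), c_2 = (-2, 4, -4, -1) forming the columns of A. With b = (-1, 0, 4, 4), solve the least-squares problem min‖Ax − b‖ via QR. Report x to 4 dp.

q_1 = c_1/‖c_1‖ = (-3, 2, -1, -3)/4.7958 = (-0.6255, 0.4170, -0.2085, -0.6255).
r_{12} = q_1·c_2 = 4.3788.
u_2 = c_2 − 4.3788·q_1 = (0.7391, 2.1739, -3.0870, 1.7391).
‖u_2‖ = 4.2221, so q_2 = (0.1751, 0.5149, -0.7311, 0.4119).
Qᵀb = (-2.7107, -1.4520).
Back-substitute: x_2 = -1.4520/4.2221 = -0.3439.
x_1 = (-2.7107 − 4.3788·(-0.3439))/4.7958 = -0.2512.

x = (-0.2512, -0.3439)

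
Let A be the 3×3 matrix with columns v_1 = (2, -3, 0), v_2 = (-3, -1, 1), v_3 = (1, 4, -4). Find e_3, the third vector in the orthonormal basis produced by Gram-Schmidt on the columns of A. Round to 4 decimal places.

e_3 = (-0.2592, -0.1728, -0.9503)

v_1 = (2, -3, 0); ‖v_1‖ = 3.6056, so e_1 = (0.5547, -0.8321, 0.0000).
e_1·v_2 = 0.5547·(-3) + (-0.8321)·(-1) + 0.0000·1 = -0.8321.
u_2 = v_2 + 0.8321·e_1 = (-2.5385, -1.6923, 1.0000).
‖u_2‖ = 3.2106, so e_2 = (-0.7907, -0.5271, 0.3115).
e_1·v_3 = 0.5547·1 + (-0.8321)·4 + 0.0000·(-4) = -2.7735; e_2·v_3 = (-0.7907)·1 + (-0.5271)·4 + 0.3115·(-4) = -4.1450.
u_3 = v_3 + 2.7735·e_1 + 4.1450·e_2 = (-0.7388, -0.4925, -2.7090).
‖u_3‖ = 2.8508, so e_3 = (-0.2592, -0.1728, -0.9503).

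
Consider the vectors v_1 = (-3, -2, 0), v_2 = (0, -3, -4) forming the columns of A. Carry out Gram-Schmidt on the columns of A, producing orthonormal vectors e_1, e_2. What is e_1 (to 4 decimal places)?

e_1 = (-0.8321, -0.5547, 0.0000)

v_1 = (-3, -2, 0); ‖v_1‖ = 3.6056, so e_1 = (-0.8321, -0.5547, 0.0000).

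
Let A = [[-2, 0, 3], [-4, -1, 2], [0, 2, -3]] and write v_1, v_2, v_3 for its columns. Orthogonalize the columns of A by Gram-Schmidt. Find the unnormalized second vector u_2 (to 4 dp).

v_1 = (-2, -4, 0); ‖v_1‖ = 4.4721, so q_1 = (-0.4472, -0.8944, 0.0000).
q_1·v_2 = (-0.4472)·0 + (-0.8944)·(-1) + 0.0000·2 = 0.8944.
u_2 = v_2 − 0.8944·q_1 = (0.4000, -0.2000, 2.0000).

u_2 = (0.4000, -0.2000, 2.0000)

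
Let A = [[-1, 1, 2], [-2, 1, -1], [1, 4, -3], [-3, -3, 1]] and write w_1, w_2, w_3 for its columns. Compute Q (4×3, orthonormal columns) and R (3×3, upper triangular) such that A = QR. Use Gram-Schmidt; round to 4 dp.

w_1 = (-1, -2, 1, -3); ‖w_1‖ = 3.8730, so e_1 = (-0.2582, -0.5164, 0.2582, -0.7746).
e_1·w_2 = (-0.2582)·1 + (-0.5164)·1 + 0.2582·4 + (-0.7746)·(-3) = 2.5820.
u_2 = w_2 − 2.5820·e_1 = (1.6667, 2.3333, 3.3333, -1.0000).
‖u_2‖ = 4.5092, so e_2 = (0.3696, 0.5175, 0.7392, -0.2218).
e_1·w_3 = (-0.2582)·2 + (-0.5164)·(-1) + 0.2582·(-3) + (-0.7746)·1 = -1.5492; e_2·w_3 = 0.3696·2 + 0.5175·(-1) + 0.7392·(-3) + (-0.2218)·1 = -2.2177.
u_3 = w_3 + 1.5492·e_1 + 2.2177·e_2 = (2.4197, -0.6525, -0.9607, -0.6918).
‖u_3‖ = 2.7716, so e_3 = (0.8730, -0.2354, -0.3466, -0.2496).

Q = [[-0.2582, 0.3696, 0.8730], [-0.5164, 0.5175, -0.2354], [0.2582, 0.7392, -0.3466], [-0.7746, -0.2218, -0.2496]], R = [[3.8730, 2.5820, -1.5492], [0.0000, 4.5092, -2.2177], [0.0000, 0.0000, 2.7716]]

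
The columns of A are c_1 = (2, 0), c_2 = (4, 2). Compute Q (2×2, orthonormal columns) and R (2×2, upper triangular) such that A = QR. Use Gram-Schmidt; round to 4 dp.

e_1 = c_1/‖c_1‖ = (2, 0)/2.0000 = (1.0000, 0.0000).
r_{12} = e_1·c_2 = 4.0000.
u_2 = c_2 − 4.0000·e_1 = (0.0000, 2.0000).
‖u_2‖ = 2.0000, so e_2 = (0.0000, 1.0000).

Q = [[1.0000, 0.0000], [0.0000, 1.0000]], R = [[2.0000, 4.0000], [0.0000, 2.0000]]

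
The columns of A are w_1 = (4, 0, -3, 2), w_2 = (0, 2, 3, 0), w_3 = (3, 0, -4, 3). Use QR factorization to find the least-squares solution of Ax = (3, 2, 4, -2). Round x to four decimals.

x = (2.4102, 0.8653, -2.2036)

q_1 = w_1/‖w_1‖ = (4, 0, -3, 2)/5.3852 = (0.7428, 0.0000, -0.5571, 0.3714).
r_{12} = q_1·w_2 = -1.6713.
u_2 = w_2 + 1.6713·q_1 = (1.2414, 2.0000, 2.0690, 0.6207).
‖u_2‖ = 3.1948, so q_2 = (0.3886, 0.6260, 0.6476, 0.1943).
r_{13} = q_1·w_3 = 5.5709; r_{23} = q_2·w_3 = -0.8419.
u_3 = w_3 − 5.5709·q_1 + 0.8419·q_2 = (-0.8108, 0.5270, -0.3514, 1.0946).
‖u_3‖ = 1.5023, so q_3 = (-0.5397, 0.3508, -0.2339, 0.7286).
Qᵀb = (-0.7428, 4.6195, -3.3103).
Back-substitute: x_3 = -3.3103/1.5023 = -2.2036.
x_2 = (4.6195 + 0.8419·(-2.2036))/3.1948 = 0.8653.
x_1 = (-0.7428 + 1.6713·0.8653 − 5.5709·(-2.2036))/5.3852 = 2.4102.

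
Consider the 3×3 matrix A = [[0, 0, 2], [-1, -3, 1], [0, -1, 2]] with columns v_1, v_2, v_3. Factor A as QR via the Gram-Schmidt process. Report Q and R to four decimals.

Q = [[0.0000, 0.0000, 1.0000], [-1.0000, 0.0000, 0.0000], [0.0000, -1.0000, 0.0000]], R = [[1.0000, 3.0000, -1.0000], [0.0000, 1.0000, -2.0000], [0.0000, 0.0000, 2.0000]]

v_1 = (0, -1, 0); ‖v_1‖ = 1.0000, so q_1 = (0.0000, -1.0000, 0.0000).
q_1·v_2 = 0.0000·0 + (-1.0000)·(-3) + 0.0000·(-1) = 3.0000.
u_2 = v_2 − 3.0000·q_1 = (0.0000, 0.0000, -1.0000).
‖u_2‖ = 1.0000, so q_2 = (0.0000, 0.0000, -1.0000).
q_1·v_3 = 0.0000·2 + (-1.0000)·1 + 0.0000·2 = -1.0000; q_2·v_3 = 0.0000·2 + 0.0000·1 + (-1.0000)·2 = -2.0000.
u_3 = v_3 + 1.0000·q_1 + 2.0000·q_2 = (2.0000, 0.0000, 0.0000).
‖u_3‖ = 2.0000, so q_3 = (1.0000, 0.0000, 0.0000).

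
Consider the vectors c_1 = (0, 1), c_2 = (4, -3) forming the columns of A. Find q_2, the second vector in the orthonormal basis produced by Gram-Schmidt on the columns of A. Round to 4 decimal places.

q_2 = (1.0000, 0.0000)

c_1 = (0, 1); ‖c_1‖ = 1.0000, so q_1 = (0.0000, 1.0000).
q_1·c_2 = 0.0000·4 + 1.0000·(-3) = -3.0000.
u_2 = c_2 + 3.0000·q_1 = (4.0000, 0.0000).
‖u_2‖ = 4.0000, so q_2 = (1.0000, 0.0000).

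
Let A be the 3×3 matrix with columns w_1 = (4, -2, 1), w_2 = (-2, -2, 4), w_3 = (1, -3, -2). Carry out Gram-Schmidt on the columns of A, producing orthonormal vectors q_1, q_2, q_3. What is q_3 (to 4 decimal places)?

q_3 = (-0.2673, -0.8018, -0.5345)

w_1 = (4, -2, 1); ‖w_1‖ = 4.5826, so q_1 = (0.8729, -0.4364, 0.2182).
q_1·w_2 = 0.8729·(-2) + (-0.4364)·(-2) + 0.2182·4 = 0.0000.
u_2 = w_2 + 0.0000·q_1 = (-2.0000, -2.0000, 4.0000).
‖u_2‖ = 4.8990, so q_2 = (-0.4082, -0.4082, 0.8165).
q_1·w_3 = 0.8729·1 + (-0.4364)·(-3) + 0.2182·(-2) = 1.7457; q_2·w_3 = (-0.4082)·1 + (-0.4082)·(-3) + 0.8165·(-2) = -0.8165.
u_3 = w_3 − 1.7457·q_1 + 0.8165·q_2 = (-0.8571, -2.5714, -1.7143).
‖u_3‖ = 3.2071, so q_3 = (-0.2673, -0.8018, -0.5345).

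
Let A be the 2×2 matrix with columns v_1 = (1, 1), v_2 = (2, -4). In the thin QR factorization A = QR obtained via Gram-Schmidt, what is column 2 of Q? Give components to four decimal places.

v_1 = (1, 1); ‖v_1‖ = 1.4142, so e_1 = (0.7071, 0.7071).
e_1·v_2 = 0.7071·2 + 0.7071·(-4) = -1.4142.
u_2 = v_2 + 1.4142·e_1 = (3.0000, -3.0000).
‖u_2‖ = 4.2426, so e_2 = (0.7071, -0.7071).

e_2 = (0.7071, -0.7071)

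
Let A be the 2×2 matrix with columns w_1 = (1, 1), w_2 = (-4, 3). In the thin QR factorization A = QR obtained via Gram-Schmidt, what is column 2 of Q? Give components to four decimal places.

e_2 = (-0.7071, 0.7071)

w_1 = (1, 1); ‖w_1‖ = 1.4142, so e_1 = (0.7071, 0.7071).
e_1·w_2 = 0.7071·(-4) + 0.7071·3 = -0.7071.
u_2 = w_2 + 0.7071·e_1 = (-3.5000, 3.5000).
‖u_2‖ = 4.9497, so e_2 = (-0.7071, 0.7071).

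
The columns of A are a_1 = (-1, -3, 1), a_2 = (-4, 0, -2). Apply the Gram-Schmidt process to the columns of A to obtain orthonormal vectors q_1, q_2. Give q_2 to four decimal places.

q_1 = a_1/‖a_1‖ = (-1, -3, 1)/3.3166 = (-0.3015, -0.9045, 0.3015).
r_{12} = q_1·a_2 = 0.6030.
u_2 = a_2 − 0.6030·q_1 = (-3.8182, 0.5455, -2.1818).
‖u_2‖ = 4.4313, so q_2 = (-0.8616, 0.1231, -0.4924).

q_2 = (-0.8616, 0.1231, -0.4924)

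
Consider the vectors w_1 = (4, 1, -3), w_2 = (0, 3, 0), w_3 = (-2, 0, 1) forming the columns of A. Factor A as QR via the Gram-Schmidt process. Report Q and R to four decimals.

Q = [[0.7845, -0.1569, -0.6000], [0.1961, 0.9806, 0.0000], [-0.5883, 0.1177, -0.8000]], R = [[5.0990, 0.5883, -2.1573], [0.0000, 2.9417, 0.4315], [0.0000, 0.0000, 0.4000]]

e_1 = w_1/‖w_1‖ = (4, 1, -3)/5.0990 = (0.7845, 0.1961, -0.5883).
r_{12} = e_1·w_2 = 0.5883.
u_2 = w_2 − 0.5883·e_1 = (-0.4615, 2.8846, 0.3462).
‖u_2‖ = 2.9417, so e_2 = (-0.1569, 0.9806, 0.1177).
r_{13} = e_1·w_3 = -2.1573; r_{23} = e_2·w_3 = 0.4315.
u_3 = w_3 + 2.1573·e_1 − 0.4315·e_2 = (-0.2400, 0.0000, -0.3200).
‖u_3‖ = 0.4000, so e_3 = (-0.6000, 0.0000, -0.8000).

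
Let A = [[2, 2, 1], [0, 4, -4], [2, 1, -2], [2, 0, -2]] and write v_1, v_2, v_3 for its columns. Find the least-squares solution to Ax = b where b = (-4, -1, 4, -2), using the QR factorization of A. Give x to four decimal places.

v_1 = (2, 0, 2, 2); ‖v_1‖ = 3.4641, so q_1 = (0.5774, 0.0000, 0.5774, 0.5774).
q_1·v_2 = 0.5774·2 + 0.0000·4 + 0.5774·1 + 0.5774·0 = 1.7321.
u_2 = v_2 − 1.7321·q_1 = (1.0000, 4.0000, 0.0000, -1.0000).
‖u_2‖ = 4.2426, so q_2 = (0.2357, 0.9428, 0.0000, -0.2357).
q_1·v_3 = 0.5774·1 + 0.0000·(-4) + 0.5774·(-2) + 0.5774·(-2) = -1.7321; q_2·v_3 = 0.2357·1 + 0.9428·(-4) + (0.0000)·(-2) + (-0.2357)·(-2) = -3.0641.
u_3 = v_3 + 1.7321·q_1 + 3.0641·q_2 = (2.7222, -1.1111, -1.0000, -1.7222).
‖u_3‖ = 3.5512, so q_3 = (0.7666, -0.3129, -0.2816, -0.4850).
Qᵀb = (-1.1547, -1.4142, -2.9098).
Back-substitute: x_3 = -2.9098/3.5512 = -0.8194.
x_2 = (-1.4142 + 3.0641·(-0.8194))/4.2426 = -0.9251.
x_1 = (-1.1547 − 1.7321·(-0.9251) + 1.7321·(-0.8194))/3.4641 = -0.2805.

x = (-0.2805, -0.9251, -0.8194)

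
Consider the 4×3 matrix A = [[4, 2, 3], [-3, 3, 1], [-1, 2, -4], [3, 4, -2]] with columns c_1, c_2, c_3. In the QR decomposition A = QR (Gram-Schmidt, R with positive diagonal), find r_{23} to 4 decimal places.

r_{23} = -1.5886

c_1 = (4, -3, -1, 3); ‖c_1‖ = 5.9161, so q_1 = (0.6761, -0.5071, -0.1690, 0.5071).
q_1·c_2 = 0.6761·2 + (-0.5071)·3 + (-0.1690)·2 + 0.5071·4 = 1.5213.
u_2 = c_2 − 1.5213·q_1 = (0.9714, 3.7714, 2.2571, 3.2286).
‖u_2‖ = 5.5395, so q_2 = (0.1754, 0.6808, 0.4075, 0.5828).
r_{23} = q_2·c_3 = -1.5886.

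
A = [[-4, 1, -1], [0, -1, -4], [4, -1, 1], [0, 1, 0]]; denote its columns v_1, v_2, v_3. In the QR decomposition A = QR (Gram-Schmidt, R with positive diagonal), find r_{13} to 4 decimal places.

v_1 = (-4, 0, 4, 0); ‖v_1‖ = 5.6569, so q_1 = (-0.7071, 0.0000, 0.7071, 0.0000).
r_{13} = q_1·v_3 = 1.4142.

r_{13} = 1.4142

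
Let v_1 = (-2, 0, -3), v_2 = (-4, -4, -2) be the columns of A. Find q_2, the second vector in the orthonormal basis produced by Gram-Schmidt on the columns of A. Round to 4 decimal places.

v_1 = (-2, 0, -3); ‖v_1‖ = 3.6056, so q_1 = (-0.5547, 0.0000, -0.8321).
q_1·v_2 = (-0.5547)·(-4) + 0.0000·(-4) + (-0.8321)·(-2) = 3.8829.
u_2 = v_2 − 3.8829·q_1 = (-1.8462, -4.0000, 1.2308).
‖u_2‖ = 4.5742, so q_2 = (-0.4036, -0.8745, 0.2691).

q_2 = (-0.4036, -0.8745, 0.2691)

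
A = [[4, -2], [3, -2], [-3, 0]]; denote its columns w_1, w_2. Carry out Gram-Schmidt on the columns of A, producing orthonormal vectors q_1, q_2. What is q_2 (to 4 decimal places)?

q_1 = w_1/‖w_1‖ = (4, 3, -3)/5.8310 = (0.6860, 0.5145, -0.5145).
r_{12} = q_1·w_2 = -2.4010.
u_2 = w_2 + 2.4010·q_1 = (-0.3529, -0.7647, -1.2353).
‖u_2‖ = 1.4951, so q_2 = (-0.2361, -0.5115, -0.8262).

q_2 = (-0.2361, -0.5115, -0.8262)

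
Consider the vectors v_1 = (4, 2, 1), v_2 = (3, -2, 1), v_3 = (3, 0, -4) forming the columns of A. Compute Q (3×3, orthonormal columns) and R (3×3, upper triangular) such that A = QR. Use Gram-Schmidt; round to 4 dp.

Q = [[0.8729, 0.4037, 0.2741], [0.4364, -0.8971, -0.0685], [0.2182, 0.1794, -0.9593]], R = [[4.5826, 1.9640, 1.7457], [0.0000, 3.1848, 0.4934], [0.0000, 0.0000, 4.6593]]

e_1 = v_1/‖v_1‖ = (4, 2, 1)/4.5826 = (0.8729, 0.4364, 0.2182).
r_{12} = e_1·v_2 = 1.9640.
u_2 = v_2 − 1.9640·e_1 = (1.2857, -2.8571, 0.5714).
‖u_2‖ = 3.1848, so e_2 = (0.4037, -0.8971, 0.1794).
r_{13} = e_1·v_3 = 1.7457; r_{23} = e_2·v_3 = 0.4934.
u_3 = v_3 − 1.7457·e_1 − 0.4934·e_2 = (1.2770, -0.3192, -4.4695).
‖u_3‖ = 4.6593, so e_3 = (0.2741, -0.0685, -0.9593).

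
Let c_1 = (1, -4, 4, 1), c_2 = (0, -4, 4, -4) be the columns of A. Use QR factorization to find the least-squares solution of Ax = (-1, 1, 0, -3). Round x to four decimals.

c_1 = (1, -4, 4, 1); ‖c_1‖ = 5.8310, so q_1 = (0.1715, -0.6860, 0.6860, 0.1715).
q_1·c_2 = 0.1715·0 + (-0.6860)·(-4) + 0.6860·4 + 0.1715·(-4) = 4.8020.
u_2 = c_2 − 4.8020·q_1 = (-0.8235, -0.7059, 0.7059, -4.8235).
‖u_2‖ = 4.9941, so q_2 = (-0.1649, -0.1413, 0.1413, -0.9658).
Qᵀb = (-1.3720, 2.9211).
Back-substitute: x_2 = 2.9211/4.9941 = 0.5849.
x_1 = (-1.3720 − 4.8020·0.5849)/5.8310 = -0.7170.

x = (-0.7170, 0.5849)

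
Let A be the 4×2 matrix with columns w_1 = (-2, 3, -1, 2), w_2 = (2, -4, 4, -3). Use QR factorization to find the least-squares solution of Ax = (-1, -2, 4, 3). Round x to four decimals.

e_1 = w_1/‖w_1‖ = (-2, 3, -1, 2)/4.2426 = (-0.4714, 0.7071, -0.2357, 0.4714).
r_{12} = e_1·w_2 = -6.1283.
u_2 = w_2 + 6.1283·e_1 = (-0.8889, 0.3333, 2.5556, -0.1111).
‖u_2‖ = 2.7285, so e_2 = (-0.3258, 0.1222, 0.9366, -0.0407).
Qᵀb = (-0.4714, 3.7058).
Back-substitute: x_2 = 3.7058/2.7285 = 1.3582.
x_1 = (-0.4714 + 6.1283·1.3582)/4.2426 = 1.8507.

x = (1.8507, 1.3582)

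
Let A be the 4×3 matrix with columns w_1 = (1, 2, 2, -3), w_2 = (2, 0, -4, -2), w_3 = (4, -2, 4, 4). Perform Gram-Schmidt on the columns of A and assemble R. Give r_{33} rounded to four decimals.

r_{33} = 6.3596

w_1 = (1, 2, 2, -3); ‖w_1‖ = 4.2426, so q_1 = (0.2357, 0.4714, 0.4714, -0.7071).
q_1·w_2 = 0.2357·2 + 0.4714·0 + 0.4714·(-4) + (-0.7071)·(-2) = 0.0000.
u_2 = w_2 + 0.0000·q_1 = (2.0000, 0.0000, -4.0000, -2.0000).
‖u_2‖ = 4.8990, so q_2 = (0.4082, 0.0000, -0.8165, -0.4082).
q_1·w_3 = 0.2357·4 + 0.4714·(-2) + 0.4714·4 + (-0.7071)·4 = -0.9428; q_2·w_3 = 0.4082·4 + 0.0000·(-2) + (-0.8165)·4 + (-0.4082)·4 = -3.2660.
u_3 = w_3 + 0.9428·q_1 + 3.2660·q_2 = (5.5556, -1.5556, 1.7778, 2.0000).
r_{33} = ‖u_3‖ = 6.3596.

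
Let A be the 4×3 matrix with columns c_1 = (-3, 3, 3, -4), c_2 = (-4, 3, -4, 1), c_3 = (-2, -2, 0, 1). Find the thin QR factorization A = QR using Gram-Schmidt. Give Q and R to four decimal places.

q_1 = c_1/‖c_1‖ = (-3, 3, 3, -4)/6.5574 = (-0.4575, 0.4575, 0.4575, -0.6100).
r_{12} = q_1·c_2 = 0.7625.
u_2 = c_2 − 0.7625·q_1 = (-3.6512, 2.6512, -4.3488, 1.4651).
‖u_2‖ = 6.4357, so q_2 = (-0.5673, 0.4119, -0.6757, 0.2277).
r_{13} = q_1·c_3 = -0.6100; r_{23} = q_2·c_3 = 0.5384.
u_3 = c_3 + 0.6100·q_1 − 0.5384·q_2 = (-1.9736, -1.9427, 0.6429, 0.5053).
‖u_3‖ = 2.8876, so q_3 = (-0.6835, -0.6728, 0.2226, 0.1750).

Q = [[-0.4575, -0.5673, -0.6835], [0.4575, 0.4119, -0.6728], [0.4575, -0.6757, 0.2226], [-0.6100, 0.2277, 0.1750]], R = [[6.5574, 0.7625, -0.6100], [0.0000, 6.4357, 0.5384], [0.0000, 0.0000, 2.8876]]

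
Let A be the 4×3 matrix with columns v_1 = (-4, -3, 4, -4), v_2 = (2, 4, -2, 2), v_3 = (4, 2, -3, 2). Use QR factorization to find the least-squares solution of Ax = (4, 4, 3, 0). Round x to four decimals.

v_1 = (-4, -3, 4, -4); ‖v_1‖ = 7.5498, so q_1 = (-0.5298, -0.3974, 0.5298, -0.5298).
q_1·v_2 = (-0.5298)·2 + (-0.3974)·4 + 0.5298·(-2) + (-0.5298)·2 = -4.7683.
u_2 = v_2 + 4.7683·q_1 = (-0.5263, 2.1053, 0.5263, -0.5263).
‖u_2‖ = 2.2942, so q_2 = (-0.2294, 0.9177, 0.2294, -0.2294).
q_1·v_3 = (-0.5298)·4 + (-0.3974)·2 + 0.5298·(-3) + (-0.5298)·2 = -5.5630; q_2·v_3 = (-0.2294)·4 + 0.9177·2 + 0.2294·(-3) + (-0.2294)·2 = -0.2294.
u_3 = v_3 + 5.5630·q_1 + 0.2294·q_2 = (1.0000, 0.0000, 0.0000, -1.0000).
‖u_3‖ = 1.4142, so q_3 = (0.7071, 0.0000, 0.0000, -0.7071).
Qᵀb = (-2.1193, 3.4412, 2.8284).
Back-substitute: x_3 = 2.8284/1.4142 = 2.0000.
x_2 = (3.4412 + 0.2294·2.0000)/2.2942 = 1.7000.
x_1 = (-2.1193 + 4.7683·1.7000 + 5.5630·2.0000)/7.5498 = 2.2667.

x = (2.2667, 1.7000, 2.0000)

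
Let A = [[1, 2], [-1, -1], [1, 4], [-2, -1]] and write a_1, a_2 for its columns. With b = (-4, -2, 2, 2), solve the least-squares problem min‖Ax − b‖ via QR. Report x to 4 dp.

a_1 = (1, -1, 1, -2); ‖a_1‖ = 2.6458, so q_1 = (0.3780, -0.3780, 0.3780, -0.7559).
q_1·a_2 = 0.3780·2 + (-0.3780)·(-1) + 0.3780·4 + (-0.7559)·(-1) = 3.4017.
u_2 = a_2 − 3.4017·q_1 = (0.7143, 0.2857, 2.7143, 1.5714).
‖u_2‖ = 3.2293, so q_2 = (0.2212, 0.0885, 0.8405, 0.4866).
Qᵀb = (-1.5119, 1.5925).
Back-substitute: x_2 = 1.5925/3.2293 = 0.4932.
x_1 = (-1.5119 − 3.4017·0.4932)/2.6458 = -1.2055.

x = (-1.2055, 0.4932)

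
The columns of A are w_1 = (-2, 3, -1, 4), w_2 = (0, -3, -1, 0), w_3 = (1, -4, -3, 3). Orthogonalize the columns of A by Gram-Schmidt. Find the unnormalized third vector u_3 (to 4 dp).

u_3 = (2.1017, 0.1695, -0.5085, 0.7966)

w_1 = (-2, 3, -1, 4); ‖w_1‖ = 5.4772, so e_1 = (-0.3651, 0.5477, -0.1826, 0.7303).
e_1·w_2 = (-0.3651)·0 + 0.5477·(-3) + (-0.1826)·(-1) + 0.7303·0 = -1.4606.
u_2 = w_2 + 1.4606·e_1 = (-0.5333, -2.2000, -1.2667, 1.0667).
‖u_2‖ = 2.8048, so e_2 = (-0.1902, -0.7844, -0.4516, 0.3803).
e_1·w_3 = (-0.3651)·1 + 0.5477·(-4) + (-0.1826)·(-3) + 0.7303·3 = 0.1826; e_2·w_3 = (-0.1902)·1 + (-0.7844)·(-4) + (-0.4516)·(-3) + 0.3803·3 = 5.4431.
u_3 = w_3 − 0.1826·e_1 − 5.4431·e_2 = (2.1017, 0.1695, -0.5085, 0.7966).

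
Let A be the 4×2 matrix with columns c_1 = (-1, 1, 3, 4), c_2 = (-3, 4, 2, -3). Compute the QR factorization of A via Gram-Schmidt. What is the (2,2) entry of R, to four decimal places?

r_{22} = 6.1614

c_1 = (-1, 1, 3, 4); ‖c_1‖ = 5.1962, so e_1 = (-0.1925, 0.1925, 0.5774, 0.7698).
e_1·c_2 = (-0.1925)·(-3) + 0.1925·4 + 0.5774·2 + 0.7698·(-3) = 0.1925.
u_2 = c_2 − 0.1925·e_1 = (-2.9630, 3.9630, 1.8889, -3.1481).
r_{22} = ‖u_2‖ = 6.1614.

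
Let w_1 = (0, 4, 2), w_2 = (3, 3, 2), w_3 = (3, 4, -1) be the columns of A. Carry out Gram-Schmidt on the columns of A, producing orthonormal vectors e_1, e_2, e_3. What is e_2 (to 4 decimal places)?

w_1 = (0, 4, 2); ‖w_1‖ = 4.4721, so e_1 = (0.0000, 0.8944, 0.4472).
e_1·w_2 = 0.0000·3 + 0.8944·3 + 0.4472·2 = 3.5777.
u_2 = w_2 − 3.5777·e_1 = (3.0000, -0.2000, 0.4000).
‖u_2‖ = 3.0332, so e_2 = (0.9891, -0.0659, 0.1319).

e_2 = (0.9891, -0.0659, 0.1319)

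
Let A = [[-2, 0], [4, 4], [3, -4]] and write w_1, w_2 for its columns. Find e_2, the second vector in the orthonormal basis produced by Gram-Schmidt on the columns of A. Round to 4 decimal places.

e_2 = (0.0492, 0.6149, -0.7871)

e_1 = w_1/‖w_1‖ = (-2, 4, 3)/5.3852 = (-0.3714, 0.7428, 0.5571).
r_{12} = e_1·w_2 = 0.7428.
u_2 = w_2 − 0.7428·e_1 = (0.2759, 3.4483, -4.4138).
‖u_2‖ = 5.6079, so e_2 = (0.0492, 0.6149, -0.7871).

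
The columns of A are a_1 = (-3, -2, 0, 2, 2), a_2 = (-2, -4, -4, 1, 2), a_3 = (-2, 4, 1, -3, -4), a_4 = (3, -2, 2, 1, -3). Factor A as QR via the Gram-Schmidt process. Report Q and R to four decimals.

Q = [[-0.6547, 0.1829, -0.7296, 0.0600], [-0.4364, -0.4472, 0.2581, -0.5929], [0.0000, -0.8537, -0.2180, 0.2553], [0.4364, -0.1931, -0.3739, 0.2245], [0.4364, 0.0203, -0.4624, -0.7275]], R = [[4.5826, 4.3644, -3.4915, -1.9640], [0.0000, 4.6853, -2.5104, -0.5183], [0.0000, 0.0000, 5.2448, -2.1275], [0.0000, 0.0000, 0.0000, 4.2834]]

e_1 = a_1/‖a_1‖ = (-3, -2, 0, 2, 2)/4.5826 = (-0.6547, -0.4364, 0.0000, 0.4364, 0.4364).
r_{12} = e_1·a_2 = 4.3644.
u_2 = a_2 − 4.3644·e_1 = (0.8571, -2.0952, -4.0000, -0.9048, 0.0952).
‖u_2‖ = 4.6853, so e_2 = (0.1829, -0.4472, -0.8537, -0.1931, 0.0203).
r_{13} = e_1·a_3 = -3.4915; r_{23} = e_2·a_3 = -2.5104.
u_3 = a_3 + 3.4915·e_1 + 2.5104·e_2 = (-3.8265, 1.3536, -1.1432, -1.9610, -2.4252).
‖u_3‖ = 5.2448, so e_3 = (-0.7296, 0.2581, -0.2180, -0.3739, -0.4624).
r_{14} = e_1·a_4 = -1.9640; r_{24} = e_2·a_4 = -0.5183; r_{34} = e_3·a_4 = -2.1275.
u_4 = a_4 + 1.9640·e_1 + 0.5183·e_2 + 2.1275·e_3 = (0.2569, -2.5399, 1.0938, 0.9616, -3.1161).
‖u_4‖ = 4.2834, so e_4 = (0.0600, -0.5929, 0.2553, 0.2245, -0.7275).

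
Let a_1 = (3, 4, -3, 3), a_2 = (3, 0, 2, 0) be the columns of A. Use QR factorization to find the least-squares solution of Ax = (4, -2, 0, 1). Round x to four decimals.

a_1 = (3, 4, -3, 3); ‖a_1‖ = 6.5574, so e_1 = (0.4575, 0.6100, -0.4575, 0.4575).
e_1·a_2 = 0.4575·3 + 0.6100·0 + (-0.4575)·2 + 0.4575·0 = 0.4575.
u_2 = a_2 − 0.4575·e_1 = (2.7907, -0.2791, 2.2093, -0.2093).
‖u_2‖ = 3.5764, so e_2 = (0.7803, -0.0780, 0.6177, -0.0585).
Qᵀb = (1.0675, 3.2188).
Back-substitute: x_2 = 3.2188/3.5764 = 0.9000.
x_1 = (1.0675 − 0.4575·0.9000)/6.5574 = 0.1000.

x = (0.1000, 0.9000)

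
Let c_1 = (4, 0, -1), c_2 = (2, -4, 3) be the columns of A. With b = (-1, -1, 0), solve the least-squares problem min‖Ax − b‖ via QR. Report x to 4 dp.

c_1 = (4, 0, -1); ‖c_1‖ = 4.1231, so q_1 = (0.9701, 0.0000, -0.2425).
q_1·c_2 = 0.9701·2 + 0.0000·(-4) + (-0.2425)·3 = 1.2127.
u_2 = c_2 − 1.2127·q_1 = (0.8235, -4.0000, 3.2941).
‖u_2‖ = 5.2468, so q_2 = (0.1570, -0.7624, 0.6278).
Qᵀb = (-0.9701, 0.6054).
Back-substitute: x_2 = 0.6054/5.2468 = 0.1154.
x_1 = (-0.9701 − 1.2127·0.1154)/4.1231 = -0.2692.

x = (-0.2692, 0.1154)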